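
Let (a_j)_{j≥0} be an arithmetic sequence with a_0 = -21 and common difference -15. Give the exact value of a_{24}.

a_j = -21 + (j - 0)·(-15).
a_{24} = -21 + 24·(-15) = -381.

-381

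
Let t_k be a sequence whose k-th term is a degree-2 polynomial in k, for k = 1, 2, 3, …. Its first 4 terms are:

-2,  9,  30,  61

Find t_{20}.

1917

1st diffs: 11, 21, 31.
2nd diffs: 10, 10 (constant).
Newton forward-difference form: t_k = -2 + 11·C(k-1,1) + 10·C(k-1,2).
At k = 20: k-1 = 19, so t_{20} = -2 + 209 + 1710 = 1917.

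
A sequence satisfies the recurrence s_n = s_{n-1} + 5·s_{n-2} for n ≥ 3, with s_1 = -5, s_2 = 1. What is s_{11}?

Step forward from the initial values:
s_3 = -24, s_4 = -19, s_5 = -139, s_6 = -234, s_7 = -929, s_8 = -2099, s_9 = -6744, s_{10} = -17239, s_{11} = -50959.

-50959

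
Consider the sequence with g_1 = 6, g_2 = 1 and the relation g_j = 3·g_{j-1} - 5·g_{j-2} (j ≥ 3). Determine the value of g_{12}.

-48611

Step forward from the initial values:
g_3 = -27  g_4 = -86  g_5 = -123  g_6 = 61  g_7 = 798  g_8 = 2089  g_9 = 2277  g_{10} = -3614  g_{11} = -22227  g_{12} = -48611.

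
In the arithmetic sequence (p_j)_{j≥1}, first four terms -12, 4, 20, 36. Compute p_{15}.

212

Common difference d = 16.
p_j = -12 + (j - 1)·16.
p_{15} = -12 + 14·16 = 212.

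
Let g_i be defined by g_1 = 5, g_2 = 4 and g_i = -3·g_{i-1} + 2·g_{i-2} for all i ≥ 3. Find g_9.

Applying the relation repeatedly:
g_3 = -2; g_4 = 14; g_5 = -46; g_6 = 166; g_7 = -590; g_8 = 2102; g_9 = -7486.

-7486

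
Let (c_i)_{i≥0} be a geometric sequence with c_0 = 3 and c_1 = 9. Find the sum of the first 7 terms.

Common ratio r = 3.
c_i = 3·3^(i-0).
S = 3·(3^7 - 1)/(3 - 1) = 3·(2187 - 1)/(2) = 3279.

3279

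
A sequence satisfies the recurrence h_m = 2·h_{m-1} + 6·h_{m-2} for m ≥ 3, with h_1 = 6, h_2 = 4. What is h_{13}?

Applying the relation repeatedly:
h_3 = 44  h_4 = 112  h_5 = 488  …  h_{10} = 298048  h_{11} = 1088192  h_{12} = 3964672  h_{13} = 14458496.

14458496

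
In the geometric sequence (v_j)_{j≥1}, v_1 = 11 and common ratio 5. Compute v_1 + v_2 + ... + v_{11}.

v_j = 11·5^(j-1).
S = 11·(5^11 - 1)/(5 - 1) = 11·(48828125 - 1)/(4) = 134277341.

134277341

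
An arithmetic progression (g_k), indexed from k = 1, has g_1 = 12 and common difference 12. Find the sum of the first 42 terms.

g_k = 12 + (k - 1)·12.
g_{42} = 504; S = 42·(12 + 504)/2 = 10836.

10836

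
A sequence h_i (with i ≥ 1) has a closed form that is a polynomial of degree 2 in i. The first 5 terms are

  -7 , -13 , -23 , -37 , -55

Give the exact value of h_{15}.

-455

1st diffs: -6, -10, -14, -18.
2nd diffs: -4, -4, -4 (constant).
Newton forward-difference form: h_i = -7 + (-6)·C(i-1,1) + (-4)·C(i-1,2).
At i = 15: i-1 = 14, so h_{15} = -7 - 84 - 364 = -455.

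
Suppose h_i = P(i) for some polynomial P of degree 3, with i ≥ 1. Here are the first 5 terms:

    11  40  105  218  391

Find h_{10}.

1st diffs: 29, 65, 113, 173.
2nd diffs: 36, 48, 60.
3rd diffs: 12, 12 (constant).
Newton forward-difference form: h_i = 11 + 29·C(i-1,1) + 36·C(i-1,2) + 12·C(i-1,3).
At i = 10: i-1 = 9, so h_{10} = 11 + 261 + 1296 + 1008 = 2576.

2576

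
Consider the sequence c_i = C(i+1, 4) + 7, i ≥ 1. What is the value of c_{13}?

C(14, 4) = 1001, so c_{13} = 1008.

1008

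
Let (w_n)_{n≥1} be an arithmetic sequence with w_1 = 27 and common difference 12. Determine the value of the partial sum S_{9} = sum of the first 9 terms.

w_n = 27 + (n - 1)·12.
w_9 = 123; S = 9·(27 + 123)/2 = 675.

675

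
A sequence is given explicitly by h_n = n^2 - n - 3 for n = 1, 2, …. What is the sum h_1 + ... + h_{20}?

Over n = 1..20: Σn = 210, Σn² = 2870.
Total = (1)·2870 + (-1)·210 + (-3)·20 = 2600.

2600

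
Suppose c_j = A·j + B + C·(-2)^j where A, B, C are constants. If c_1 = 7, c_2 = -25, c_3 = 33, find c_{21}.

10485717

The three given values yield: A + B - 2C = 7; 2A + B + 4C = -25; 3A + B - 8C = 33.
Subtracting the first from the second: A + 6C = -32.
Subtracting the second from the third: A - 12C = 58.
Solving: C = -5, A = -2, then B = -1.
Hence c_{21} = -2·21 + (-1) + (-5)·(-2097152) = 10485717.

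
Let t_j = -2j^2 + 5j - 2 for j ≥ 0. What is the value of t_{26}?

t_{26} = -2·26^2 + 5·26 - 2 = -1224.

-1224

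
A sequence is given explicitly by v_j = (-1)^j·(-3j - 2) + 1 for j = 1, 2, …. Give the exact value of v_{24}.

-73

(-1)^24 = 1; -3j - 2 at j=24 is -74; so v_{24} = -73.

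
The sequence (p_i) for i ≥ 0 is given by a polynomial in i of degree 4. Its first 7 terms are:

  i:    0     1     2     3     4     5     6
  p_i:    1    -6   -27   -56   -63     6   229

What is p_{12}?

12193

1st diffs: -7, -21, -29, -7, 69, 223.
2nd diffs: -14, -8, 22, 76, 154.
3rd diffs: 6, 30, 54, 78.
4th diffs: 24, 24, 24 (constant).
Newton forward-difference form: p_i = 1 + (-7)·C(i,1) + (-14)·C(i,2) + 6·C(i,3) + 24·C(i,4).
At i = 12: i = 12, so p_{12} = 1 - 84 - 924 + 1320 + 11880 = 12193.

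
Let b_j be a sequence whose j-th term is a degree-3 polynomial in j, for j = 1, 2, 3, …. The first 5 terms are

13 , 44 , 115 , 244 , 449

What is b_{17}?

1st diffs: 31, 71, 129, 205.
2nd diffs: 40, 58, 76.
3rd diffs: 18, 18 (constant).
Newton forward-difference form: b_j = 13 + 31·C(j-1,1) + 40·C(j-1,2) + 18·C(j-1,3).
At j = 17: j-1 = 16, so b_{17} = 13 + 496 + 4800 + 10080 = 15389.

15389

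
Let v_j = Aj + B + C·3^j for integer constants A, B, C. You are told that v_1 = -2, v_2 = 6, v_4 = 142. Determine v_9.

At j = 1, 2, 4: A + B + 3C = -2; 2A + B + 9C = 6; 4A + B + 81C = 142.
Subtracting the first from the second: A + 6C = 8.
Subtracting the second from the third: 2A + 72C = 136.
Solving: C = 2, A = -4, then B = -4.
Therefore v_9 = -36 + (-4) + 2·19683 = 39326.

39326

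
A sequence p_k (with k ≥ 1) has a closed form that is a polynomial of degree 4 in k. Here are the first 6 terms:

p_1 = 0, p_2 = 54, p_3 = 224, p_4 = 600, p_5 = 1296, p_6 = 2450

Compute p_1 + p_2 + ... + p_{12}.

1st diffs: 54, 170, 376, 696, 1154.
2nd diffs: 116, 206, 320, 458.
3rd diffs: 90, 114, 138.
4th diffs: 24, 24 (constant).
Newton forward-difference form: p_k = 54·C(k-1,1) + 116·C(k-1,2) + 90·C(k-1,3) + 24·C(k-1,4).
Continuing: …, 4224, 6804, 10400, 15246, …, p_{12} = 29744.
Summing k = 1..12 (12 terms) gives 92642.

92642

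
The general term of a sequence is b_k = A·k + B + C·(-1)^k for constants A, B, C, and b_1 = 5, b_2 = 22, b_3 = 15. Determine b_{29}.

Write the equations: A + B - C = 5; 2A + B + C = 22; 3A + B - C = 15.
Subtracting the first from the second: A + 2C = 17.
Subtracting the second from the third: A - 2C = -7.
Solving: C = 6, A = 5, then B = 6.
So b_k = 5·k + 6 + 6·(-1)^k; at k=29 this is 145.

145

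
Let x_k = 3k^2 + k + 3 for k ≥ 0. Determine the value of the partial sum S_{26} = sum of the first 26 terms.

Over k = 0..25: Σk = 325, Σk² = 5525.
Total = (3)·5525 + (1)·325 + (3)·26 = 16978.

16978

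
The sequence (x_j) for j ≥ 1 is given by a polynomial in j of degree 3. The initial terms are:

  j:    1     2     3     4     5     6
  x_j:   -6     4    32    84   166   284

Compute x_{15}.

3956

1st diffs: 10, 28, 52, 82, 118.
2nd diffs: 18, 24, 30, 36.
3rd diffs: 6, 6, 6 (constant).
Newton forward-difference form: x_j = -6 + 10·C(j-1,1) + 18·C(j-1,2) + 6·C(j-1,3).
At j = 15: j-1 = 14, so x_{15} = -6 + 140 + 1638 + 2184 = 3956.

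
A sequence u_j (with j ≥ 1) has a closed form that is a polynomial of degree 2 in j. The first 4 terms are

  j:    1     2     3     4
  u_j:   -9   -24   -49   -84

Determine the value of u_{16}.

-1284

1st diffs: -15, -25, -35.
2nd diffs: -10, -10 (constant).
Newton forward-difference form: u_j = -9 + (-15)·C(j-1,1) + (-10)·C(j-1,2).
At j = 16: j-1 = 15, so u_{16} = -9 - 225 - 1050 = -1284.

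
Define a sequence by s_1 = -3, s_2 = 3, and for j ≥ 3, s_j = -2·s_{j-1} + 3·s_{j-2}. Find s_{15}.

Step forward from the initial values:
s_3 = -15, s_4 = 39, s_5 = -123, …, s_{12} = 265719, s_{13} = -797163, s_{14} = 2391483, s_{15} = -7174455.
(Characteristic roots are 1 and -3.)

-7174455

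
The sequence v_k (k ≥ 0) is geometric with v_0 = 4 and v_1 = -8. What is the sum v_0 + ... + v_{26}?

Common ratio r = -2.
v_k = 4·(-2)^(k-0).
S = 4·((-2)^27 - 1)/(-2 - 1) = 4·(-134217728 - 1)/(-3) = 178956972.

178956972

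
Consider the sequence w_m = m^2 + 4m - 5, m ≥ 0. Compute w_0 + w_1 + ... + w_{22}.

Over m = 0..22: Σm = 253, Σm² = 3795.
Total = (1)·3795 + (4)·253 + (-5)·23 = 4692.

4692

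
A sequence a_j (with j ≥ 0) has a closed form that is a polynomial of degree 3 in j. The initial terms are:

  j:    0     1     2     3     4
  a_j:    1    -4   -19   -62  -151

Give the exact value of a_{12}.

-4679

1st diffs: -5, -15, -43, -89.
2nd diffs: -10, -28, -46.
3rd diffs: -18, -18 (constant).
Newton forward-difference form: a_j = 1 + (-5)·C(j,1) + (-10)·C(j,2) + (-18)·C(j,3).
At j = 12: j = 12, so a_{12} = 1 - 60 - 660 - 3960 = -4679.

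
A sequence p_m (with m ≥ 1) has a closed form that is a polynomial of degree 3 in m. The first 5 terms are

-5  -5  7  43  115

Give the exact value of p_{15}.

1st diffs: 0, 12, 36, 72.
2nd diffs: 12, 24, 36.
3rd diffs: 12, 12 (constant).
So p_m = 2m^3 - 6m^2 + 4m - 5.
Evaluating at m = 15 gives p_{15} = 5455.

5455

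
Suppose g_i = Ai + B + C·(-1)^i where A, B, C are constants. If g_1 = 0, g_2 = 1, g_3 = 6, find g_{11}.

30

Write the equations: A + B - C = 0; 2A + B + C = 1; 3A + B - C = 6.
Subtracting the first from the second: A + 2C = 1.
Subtracting the second from the third: A - 2C = 5.
Solving: C = -1, A = 3, then B = -4.
Hence g_{11} = 3·11 + (-4) + (-1)·(-1) = 30.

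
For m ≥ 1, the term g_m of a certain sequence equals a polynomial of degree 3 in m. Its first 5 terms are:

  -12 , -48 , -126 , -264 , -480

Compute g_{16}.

1st diffs: -36, -78, -138, -216.
2nd diffs: -42, -60, -78.
3rd diffs: -18, -18 (constant).
Newton forward-difference form: g_m = -12 + (-36)·C(m-1,1) + (-42)·C(m-1,2) + (-18)·C(m-1,3).
At m = 16: m-1 = 15, so g_{16} = -12 - 540 - 4410 - 8190 = -13152.

-13152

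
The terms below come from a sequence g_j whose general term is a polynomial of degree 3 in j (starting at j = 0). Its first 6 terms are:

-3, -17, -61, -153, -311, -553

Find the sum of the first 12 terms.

-16470

1st diffs: -14, -44, -92, -158, -242.
2nd diffs: -30, -48, -66, -84.
3rd diffs: -18, -18, -18 (constant).
Newton forward-difference form: g_j = -3 + (-14)·C(j,1) + (-30)·C(j,2) + (-18)·C(j,3).
Continuing: …, -897, -1361, -1963, -2721, …, g_{11} = -4777.
Summing j = 0..11 (12 terms) gives -16470.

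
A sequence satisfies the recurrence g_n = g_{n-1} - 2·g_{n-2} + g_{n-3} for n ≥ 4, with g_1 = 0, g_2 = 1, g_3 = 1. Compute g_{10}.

-3

g_4 = -1;  g_5 = -2;  g_6 = 1;  g_7 = 4;  g_8 = 0;  g_9 = -7;  g_{10} = -3.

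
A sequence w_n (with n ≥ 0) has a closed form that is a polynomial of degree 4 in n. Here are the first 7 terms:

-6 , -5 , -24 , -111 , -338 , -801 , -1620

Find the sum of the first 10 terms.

1st diffs: 1, -19, -87, -227, -463, -819.
2nd diffs: -20, -68, -140, -236, -356.
3rd diffs: -48, -72, -96, -120.
4th diffs: -24, -24, -24 (constant).
Newton forward-difference form: w_n = -6 + 1·C(n,1) + (-20)·C(n,2) + (-48)·C(n,3) + (-24)·C(n,4).
Continuing: -2939, -4926, -7773.
Summing n = 0..9 (10 terms) gives -18543.

-18543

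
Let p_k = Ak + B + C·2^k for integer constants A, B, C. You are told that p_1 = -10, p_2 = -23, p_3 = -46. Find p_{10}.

The three given values yield: A + B + 2C = -10; 2A + B + 4C = -23; 3A + B + 8C = -46.
Subtracting the first from the second: A + 2C = -13.
Subtracting the second from the third: A + 4C = -23.
Solving: C = -5, A = -3, then B = 3.
So p_k = -3·k + 3 + (-5)·2^k; at k=10 this is -5147.

-5147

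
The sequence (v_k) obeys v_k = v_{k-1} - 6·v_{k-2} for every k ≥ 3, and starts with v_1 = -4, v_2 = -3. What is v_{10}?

Step forward from the initial values:
v_3 = 21; v_4 = 39; v_5 = -87; v_6 = -321; v_7 = 201; v_8 = 2127; v_9 = 921; v_{10} = -11841.

-11841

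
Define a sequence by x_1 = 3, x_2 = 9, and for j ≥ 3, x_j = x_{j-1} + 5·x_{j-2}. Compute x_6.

534

Applying the relation repeatedly:
x_3 = 24, x_4 = 69, x_5 = 189, x_6 = 534.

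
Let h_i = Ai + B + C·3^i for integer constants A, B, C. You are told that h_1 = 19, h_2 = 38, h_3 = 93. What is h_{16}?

129140188

At i = 1, 2, 3: A + B + 3C = 19; 2A + B + 9C = 38; 3A + B + 27C = 93.
Subtracting the first from the second: A + 6C = 19.
Subtracting the second from the third: A + 18C = 55.
Solving: C = 3, A = 1, then B = 9.
So h_i = 1·i + 9 + 3·3^i; at i=16 this is 129140188.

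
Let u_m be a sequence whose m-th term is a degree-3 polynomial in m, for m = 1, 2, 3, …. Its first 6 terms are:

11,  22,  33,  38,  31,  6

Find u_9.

-237

1st diffs: 11, 11, 5, -7, -25.
2nd diffs: 0, -6, -12, -18.
3rd diffs: -6, -6, -6 (constant).
So u_m = -m^3 + 6m^2 + 6.
Evaluating at m = 9 gives u_9 = -237.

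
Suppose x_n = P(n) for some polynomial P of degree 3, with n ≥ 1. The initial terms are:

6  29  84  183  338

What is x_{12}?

3999

1st diffs: 23, 55, 99, 155.
2nd diffs: 32, 44, 56.
3rd diffs: 12, 12 (constant).
Newton forward-difference form: x_n = 6 + 23·C(n-1,1) + 32·C(n-1,2) + 12·C(n-1,3).
At n = 12: n-1 = 11, so x_{12} = 6 + 253 + 1760 + 1980 = 3999.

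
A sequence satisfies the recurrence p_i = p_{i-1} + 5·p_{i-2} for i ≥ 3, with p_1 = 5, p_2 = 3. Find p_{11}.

75723

Iterate the recurrence:
p_3 = 28;  p_4 = 43;  p_5 = 183;  p_6 = 398;  p_7 = 1313;  p_8 = 3303;  p_9 = 9868;  p_{10} = 26383;  p_{11} = 75723.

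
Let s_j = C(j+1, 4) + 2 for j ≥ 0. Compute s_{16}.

2382

C(17, 4) = 2380, so s_{16} = 2382.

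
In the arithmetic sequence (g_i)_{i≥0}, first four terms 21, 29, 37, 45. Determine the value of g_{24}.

Common difference d = 8.
g_i = 21 + (i - 0)·8.
g_{24} = 21 + 24·8 = 213.

213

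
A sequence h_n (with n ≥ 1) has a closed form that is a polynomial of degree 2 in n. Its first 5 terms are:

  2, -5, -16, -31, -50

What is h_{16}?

-523

1st diffs: -7, -11, -15, -19.
2nd diffs: -4, -4, -4 (constant).
So h_n = -2n^2 - n + 5.
Evaluating at n = 16 gives h_{16} = -523.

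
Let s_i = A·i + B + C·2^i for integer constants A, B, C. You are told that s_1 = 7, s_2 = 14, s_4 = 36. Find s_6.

Write the equations: A + B + 2C = 7; 2A + B + 4C = 14; 4A + B + 16C = 36.
Subtracting the first from the second: A + 2C = 7.
Subtracting the second from the third: 2A + 12C = 22.
Solving: C = 1, A = 5, then B = 0.
So s_i = 5·i + 0 + 1·2^i; at i=6 this is 94.

94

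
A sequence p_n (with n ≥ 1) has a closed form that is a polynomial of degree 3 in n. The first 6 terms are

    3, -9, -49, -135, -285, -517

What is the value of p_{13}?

-5949

1st diffs: -12, -40, -86, -150, -232.
2nd diffs: -28, -46, -64, -82.
3rd diffs: -18, -18, -18 (constant).
Newton forward-difference form: p_n = 3 + (-12)·C(n-1,1) + (-28)·C(n-1,2) + (-18)·C(n-1,3).
At n = 13: n-1 = 12, so p_{13} = 3 - 144 - 1848 - 3960 = -5949.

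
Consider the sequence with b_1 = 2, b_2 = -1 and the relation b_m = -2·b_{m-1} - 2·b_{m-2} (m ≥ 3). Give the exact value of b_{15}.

Step forward from the initial values:
b_3 = -2;  b_4 = 6;  b_5 = -8;  …;  b_{12} = 96;  b_{13} = -128;  b_{14} = 64;  b_{15} = 128.

128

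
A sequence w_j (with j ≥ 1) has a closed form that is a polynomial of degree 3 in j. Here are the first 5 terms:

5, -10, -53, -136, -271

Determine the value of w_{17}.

-10315

1st diffs: -15, -43, -83, -135.
2nd diffs: -28, -40, -52.
3rd diffs: -12, -12 (constant).
Newton forward-difference form: w_j = 5 + (-15)·C(j-1,1) + (-28)·C(j-1,2) + (-12)·C(j-1,3).
At j = 17: j-1 = 16, so w_{17} = 5 - 240 - 3360 - 6720 = -10315.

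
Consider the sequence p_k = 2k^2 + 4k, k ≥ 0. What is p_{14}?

p_{14} = 2·14^2 + 4·14 = 448.

448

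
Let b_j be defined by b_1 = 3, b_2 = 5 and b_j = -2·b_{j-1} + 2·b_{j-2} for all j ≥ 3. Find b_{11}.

b_3 = -4  b_4 = 18  b_5 = -44  b_6 = 124  b_7 = -336  b_8 = 920  b_9 = -2512  b_{10} = 6864  b_{11} = -18752.

-18752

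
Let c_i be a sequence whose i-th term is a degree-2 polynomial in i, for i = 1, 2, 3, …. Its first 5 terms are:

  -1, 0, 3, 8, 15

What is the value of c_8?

48

1st diffs: 1, 3, 5, 7.
2nd diffs: 2, 2, 2 (constant).
Newton forward-difference form: c_i = -1 + 1·C(i-1,1) + 2·C(i-1,2).
At i = 8: i-1 = 7, so c_8 = -1 + 7 + 42 = 48.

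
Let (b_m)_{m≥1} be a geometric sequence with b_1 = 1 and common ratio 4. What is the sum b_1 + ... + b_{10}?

349525

b_m = 1·4^(m-1).
S = 1·(4^10 - 1)/(4 - 1) = 1·(1048576 - 1)/(3) = 349525.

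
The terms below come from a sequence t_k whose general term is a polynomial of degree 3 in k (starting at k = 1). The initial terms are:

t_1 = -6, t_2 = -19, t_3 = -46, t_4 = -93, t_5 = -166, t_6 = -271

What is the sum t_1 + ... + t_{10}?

-3585

1st diffs: -13, -27, -47, -73, -105.
2nd diffs: -14, -20, -26, -32.
3rd diffs: -6, -6, -6 (constant).
Newton forward-difference form: t_k = -6 + (-13)·C(k-1,1) + (-14)·C(k-1,2) + (-6)·C(k-1,3).
Continuing: -414, -601, -838, -1131.
Summing k = 1..10 (10 terms) gives -3585.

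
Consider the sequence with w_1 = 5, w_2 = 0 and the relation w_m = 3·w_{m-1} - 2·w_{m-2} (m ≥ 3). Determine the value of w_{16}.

-163830

Step forward from the initial values:
w_3 = -10  w_4 = -30  w_5 = -70  …  w_{13} = -20470  w_{14} = -40950  w_{15} = -81910  w_{16} = -163830.
(Characteristic roots are 2 and 1.)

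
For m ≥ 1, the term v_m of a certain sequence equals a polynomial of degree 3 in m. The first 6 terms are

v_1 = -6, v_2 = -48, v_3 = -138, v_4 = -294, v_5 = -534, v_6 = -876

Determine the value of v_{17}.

-16518

1st diffs: -42, -90, -156, -240, -342.
2nd diffs: -48, -66, -84, -102.
3rd diffs: -18, -18, -18 (constant).
Newton forward-difference form: v_m = -6 + (-42)·C(m-1,1) + (-48)·C(m-1,2) + (-18)·C(m-1,3).
At m = 17: m-1 = 16, so v_{17} = -6 - 672 - 5760 - 10080 = -16518.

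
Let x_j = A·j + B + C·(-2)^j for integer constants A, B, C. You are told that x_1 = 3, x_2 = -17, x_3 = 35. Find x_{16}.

Plug in j = 1, 2, 3: A + B - 2C = 3; 2A + B + 4C = -17; 3A + B - 8C = 35.
Subtracting the first from the second: A + 6C = -20.
Subtracting the second from the third: A - 12C = 52.
Solving: C = -4, A = 4, then B = -9.
Hence x_{16} = 4·16 + (-9) + (-4)·65536 = -262089.

-262089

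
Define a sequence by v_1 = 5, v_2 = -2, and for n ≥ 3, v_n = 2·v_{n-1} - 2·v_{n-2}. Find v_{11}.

-224

Applying the relation repeatedly:
v_3 = -14  v_4 = -24  v_5 = -20  v_6 = 8  v_7 = 56  v_8 = 96  v_9 = 80  v_{10} = -32  v_{11} = -224.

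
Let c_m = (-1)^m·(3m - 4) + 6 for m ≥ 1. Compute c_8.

(-1)^8 = 1; 3m - 4 at m=8 is 20; so c_8 = 26.

26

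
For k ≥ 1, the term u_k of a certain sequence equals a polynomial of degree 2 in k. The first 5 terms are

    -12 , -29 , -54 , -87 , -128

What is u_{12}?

-639

1st diffs: -17, -25, -33, -41.
2nd diffs: -8, -8, -8 (constant).
Newton forward-difference form: u_k = -12 + (-17)·C(k-1,1) + (-8)·C(k-1,2).
At k = 12: k-1 = 11, so u_{12} = -12 - 187 - 440 = -639.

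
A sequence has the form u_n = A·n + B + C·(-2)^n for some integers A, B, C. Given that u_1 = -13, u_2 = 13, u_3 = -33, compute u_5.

-125

Plug in n = 1, 2, 3: A + B - 2C = -13; 2A + B + 4C = 13; 3A + B - 8C = -33.
Subtracting the first from the second: A + 6C = 26.
Subtracting the second from the third: A - 12C = -46.
Solving: C = 4, A = 2, then B = -7.
Therefore u_5 = 10 + (-7) + 4·(-32) = -125.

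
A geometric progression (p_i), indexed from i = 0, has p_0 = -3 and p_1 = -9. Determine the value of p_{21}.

-31381059609

Common ratio r = 3.
p_i = (-3)·3^(i-0).
p_{21} = (-3)·3^21 = -31381059609.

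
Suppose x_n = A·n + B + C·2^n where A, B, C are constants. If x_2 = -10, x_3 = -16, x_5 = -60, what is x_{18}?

-524258

The three given values yield: 2A + B + 4C = -10; 3A + B + 8C = -16; 5A + B + 32C = -60.
Subtracting the first from the second: A + 4C = -6.
Subtracting the second from the third: 2A + 24C = -44.
Solving: C = -2, A = 2, then B = -6.
Therefore x_{18} = 36 + (-6) + (-2)·262144 = -524258.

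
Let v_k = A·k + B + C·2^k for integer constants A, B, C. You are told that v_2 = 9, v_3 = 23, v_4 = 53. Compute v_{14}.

Write the equations: 2A + B + 4C = 9; 3A + B + 8C = 23; 4A + B + 16C = 53.
Subtracting the first from the second: A + 4C = 14.
Subtracting the second from the third: A + 8C = 30.
Solving: C = 4, A = -2, then B = -3.
Hence v_{14} = -2·14 + (-3) + 4·16384 = 65505.

65505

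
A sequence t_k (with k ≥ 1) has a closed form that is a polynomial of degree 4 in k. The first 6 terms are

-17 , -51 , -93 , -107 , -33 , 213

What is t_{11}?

8643

1st diffs: -34, -42, -14, 74, 246.
2nd diffs: -8, 28, 88, 172.
3rd diffs: 36, 60, 84.
4th diffs: 24, 24 (constant).
So t_k = k^4 - 4k^3 - 5k^2 - 6k - 3.
Evaluating at k = 11 gives t_{11} = 8643.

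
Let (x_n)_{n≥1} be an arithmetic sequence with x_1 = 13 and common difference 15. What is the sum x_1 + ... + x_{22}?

3751

x_n = 13 + (n - 1)·15.
x_{22} = 328; S = 22·(13 + 328)/2 = 3751.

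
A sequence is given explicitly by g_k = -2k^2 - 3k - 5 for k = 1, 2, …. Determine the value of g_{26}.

-1435

g_{26} = -2·26^2 - 3·26 - 5 = -1435.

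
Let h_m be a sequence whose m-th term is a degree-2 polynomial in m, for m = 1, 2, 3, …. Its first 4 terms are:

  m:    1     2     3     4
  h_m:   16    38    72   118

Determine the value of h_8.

422

1st diffs: 22, 34, 46.
2nd diffs: 12, 12 (constant).
So h_m = 6m^2 + 4m + 6.
Evaluating at m = 8 gives h_8 = 422.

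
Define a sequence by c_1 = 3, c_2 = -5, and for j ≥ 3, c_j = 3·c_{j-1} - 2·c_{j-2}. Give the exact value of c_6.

Iterate the recurrence:
c_3 = -21; c_4 = -53; c_5 = -117; c_6 = -245.
(Characteristic roots are 2 and 1.)

-245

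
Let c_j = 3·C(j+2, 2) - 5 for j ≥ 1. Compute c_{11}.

229

C(13, 2) = 78, so c_{11} = 229.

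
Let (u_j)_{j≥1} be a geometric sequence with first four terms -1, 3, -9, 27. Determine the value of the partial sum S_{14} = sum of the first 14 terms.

1195742

Common ratio r = -3.
u_j = (-1)·(-3)^(j-1).
S = (-1)·((-3)^14 - 1)/(-3 - 1) = (-1)·(4782969 - 1)/(-4) = 1195742.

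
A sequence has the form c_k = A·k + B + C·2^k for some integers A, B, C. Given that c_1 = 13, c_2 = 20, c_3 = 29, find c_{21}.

2097263

Plug in k = 1, 2, 3: A + B + 2C = 13; 2A + B + 4C = 20; 3A + B + 8C = 29.
Subtracting the first from the second: A + 2C = 7.
Subtracting the second from the third: A + 4C = 9.
Solving: C = 1, A = 5, then B = 6.
Therefore c_{21} = 105 + 6 + 1·2097152 = 2097263.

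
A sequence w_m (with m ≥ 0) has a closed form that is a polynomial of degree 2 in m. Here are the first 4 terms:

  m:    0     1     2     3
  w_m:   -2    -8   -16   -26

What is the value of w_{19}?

1st diffs: -6, -8, -10.
2nd diffs: -2, -2 (constant).
Newton forward-difference form: w_m = -2 + (-6)·C(m,1) + (-2)·C(m,2).
At m = 19: m = 19, so w_{19} = -2 - 114 - 342 = -458.

-458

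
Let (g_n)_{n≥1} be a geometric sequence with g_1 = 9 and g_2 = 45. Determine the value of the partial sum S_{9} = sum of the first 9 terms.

4394529

Common ratio r = 5.
g_n = 9·5^(n-1).
S = 9·(5^9 - 1)/(5 - 1) = 9·(1953125 - 1)/(4) = 4394529.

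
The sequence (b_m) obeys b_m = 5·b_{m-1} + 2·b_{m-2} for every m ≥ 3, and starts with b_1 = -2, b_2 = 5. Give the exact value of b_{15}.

Step forward from the initial values:
b_3 = 21  b_4 = 115  b_5 = 617  …  b_{12} = 79695435  b_{13} = 428146297  b_{14} = 2300122355  b_{15} = 12356904369.

12356904369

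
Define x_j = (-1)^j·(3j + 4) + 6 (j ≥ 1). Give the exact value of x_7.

(-1)^7 = -1; 3j + 4 at j=7 is 25; so x_7 = -19.

-19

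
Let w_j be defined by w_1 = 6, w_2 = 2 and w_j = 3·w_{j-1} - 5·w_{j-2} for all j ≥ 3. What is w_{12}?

-47632

Iterate the recurrence:
w_3 = -24;  w_4 = -82;  w_5 = -126;  w_6 = 32;  w_7 = 726;  w_8 = 2018;  w_9 = 2424;  w_{10} = -2818;  w_{11} = -20574;  w_{12} = -47632.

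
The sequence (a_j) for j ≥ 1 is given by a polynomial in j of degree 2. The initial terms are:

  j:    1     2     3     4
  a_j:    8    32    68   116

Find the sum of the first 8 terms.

1st diffs: 24, 36, 48.
2nd diffs: 12, 12 (constant).
Newton forward-difference form: a_j = 8 + 24·C(j-1,1) + 12·C(j-1,2).
Continuing: 176, 248, 332, 428.
Summing j = 1..8 (8 terms) gives 1408.

1408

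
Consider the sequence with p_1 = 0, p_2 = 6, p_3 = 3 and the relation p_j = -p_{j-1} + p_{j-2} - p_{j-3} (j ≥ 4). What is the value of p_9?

Applying the relation repeatedly:
p_4 = 3; p_5 = -6; p_6 = 6; p_7 = -15; p_8 = 27; p_9 = -48.

-48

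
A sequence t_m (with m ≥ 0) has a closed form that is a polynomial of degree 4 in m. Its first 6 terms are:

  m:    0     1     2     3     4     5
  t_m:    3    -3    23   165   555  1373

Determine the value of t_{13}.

60765

1st diffs: -6, 26, 142, 390, 818.
2nd diffs: 32, 116, 248, 428.
3rd diffs: 84, 132, 180.
4th diffs: 48, 48 (constant).
So t_m = 2m^4 + 2m^3 - 4m^2 - 6m + 3.
Evaluating at m = 13 gives t_{13} = 60765.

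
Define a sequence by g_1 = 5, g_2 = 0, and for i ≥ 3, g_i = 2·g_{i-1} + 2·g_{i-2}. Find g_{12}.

Compute successive terms:
g_3 = 10;  g_4 = 20;  g_5 = 60;  g_6 = 160;  g_7 = 440;  g_8 = 1200;  g_9 = 3280;  g_{10} = 8960;  g_{11} = 24480;  g_{12} = 66880.

66880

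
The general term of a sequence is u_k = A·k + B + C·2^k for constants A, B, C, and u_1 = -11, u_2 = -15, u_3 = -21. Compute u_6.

The three given values yield: A + B + 2C = -11; 2A + B + 4C = -15; 3A + B + 8C = -21.
Subtracting the first from the second: A + 2C = -4.
Subtracting the second from the third: A + 4C = -6.
Solving: C = -1, A = -2, then B = -7.
Hence u_6 = -2·6 + (-7) + (-1)·64 = -83.

-83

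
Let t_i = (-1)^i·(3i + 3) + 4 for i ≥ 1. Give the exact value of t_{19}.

(-1)^19 = -1; 3i + 3 at i=19 is 60; so t_{19} = -56.

-56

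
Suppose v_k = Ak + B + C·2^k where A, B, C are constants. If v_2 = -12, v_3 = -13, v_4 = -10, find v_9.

At k = 2, 3, 4: 2A + B + 4C = -12; 3A + B + 8C = -13; 4A + B + 16C = -10.
Subtracting the first from the second: A + 4C = -1.
Subtracting the second from the third: A + 8C = 3.
Solving: C = 1, A = -5, then B = -6.
Hence v_9 = -5·9 + (-6) + 1·512 = 461.

461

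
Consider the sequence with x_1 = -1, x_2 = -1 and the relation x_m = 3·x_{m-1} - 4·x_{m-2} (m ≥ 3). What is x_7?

x_3 = 1, x_4 = 7, x_5 = 17, x_6 = 23, x_7 = 1.

1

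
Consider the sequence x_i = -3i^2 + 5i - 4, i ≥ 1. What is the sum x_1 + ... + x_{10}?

Over i = 1..10: Σi = 55, Σi² = 385.
Total = (-3)·385 + (5)·55 + (-4)·10 = -920.

-920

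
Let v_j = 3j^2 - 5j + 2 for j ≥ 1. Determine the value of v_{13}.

v_{13} = 3·13^2 - 5·13 + 2 = 444.

444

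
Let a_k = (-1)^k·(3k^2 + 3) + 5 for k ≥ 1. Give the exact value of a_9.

(-1)^9 = -1; 3k^2 + 3 at k=9 is 246; so a_9 = -241.

-241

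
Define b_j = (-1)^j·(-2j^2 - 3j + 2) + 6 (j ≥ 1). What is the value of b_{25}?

1329

(-1)^25 = -1; -2j^2 - 3j + 2 at j=25 is -1323; so b_{25} = 1329.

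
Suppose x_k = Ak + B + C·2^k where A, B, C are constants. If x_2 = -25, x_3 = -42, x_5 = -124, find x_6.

-225

Plug in k = 2, 3, 5: 2A + B + 4C = -25; 3A + B + 8C = -42; 5A + B + 32C = -124.
Subtracting the first from the second: A + 4C = -17.
Subtracting the second from the third: 2A + 24C = -82.
Solving: C = -3, A = -5, then B = -3.
Hence x_6 = -5·6 + (-3) + (-3)·64 = -225.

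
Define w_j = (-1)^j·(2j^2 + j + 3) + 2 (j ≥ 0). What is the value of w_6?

(-1)^6 = 1; 2j^2 + j + 3 at j=6 is 81; so w_6 = 83.

83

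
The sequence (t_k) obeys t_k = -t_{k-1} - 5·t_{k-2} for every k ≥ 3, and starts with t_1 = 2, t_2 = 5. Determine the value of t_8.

565

Iterate the recurrence:
t_3 = -15, t_4 = -10, t_5 = 85, t_6 = -35, t_7 = -390, t_8 = 565.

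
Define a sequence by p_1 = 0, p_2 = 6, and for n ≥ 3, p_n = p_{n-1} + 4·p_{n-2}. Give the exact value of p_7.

Applying the relation repeatedly:
p_3 = 6  p_4 = 30  p_5 = 54  p_6 = 174  p_7 = 390.

390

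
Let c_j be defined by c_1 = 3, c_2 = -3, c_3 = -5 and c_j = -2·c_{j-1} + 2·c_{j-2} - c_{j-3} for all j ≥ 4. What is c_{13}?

Compute successive terms:
c_4 = 1; c_5 = -9; c_6 = 25; c_7 = -69; c_8 = 197; c_9 = -557; c_{10} = 1577; c_{11} = -4465; c_{12} = 12641; c_{13} = -35789.

-35789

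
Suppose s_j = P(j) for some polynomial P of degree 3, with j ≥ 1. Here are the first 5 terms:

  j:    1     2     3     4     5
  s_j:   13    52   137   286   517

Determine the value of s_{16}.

1st diffs: 39, 85, 149, 231.
2nd diffs: 46, 64, 82.
3rd diffs: 18, 18 (constant).
Newton forward-difference form: s_j = 13 + 39·C(j-1,1) + 46·C(j-1,2) + 18·C(j-1,3).
At j = 16: j-1 = 15, so s_{16} = 13 + 585 + 4830 + 8190 = 13618.

13618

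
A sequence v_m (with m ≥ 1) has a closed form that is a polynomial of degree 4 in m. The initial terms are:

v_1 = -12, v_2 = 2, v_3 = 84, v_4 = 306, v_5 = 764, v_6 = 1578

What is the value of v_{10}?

11634

1st diffs: 14, 82, 222, 458, 814.
2nd diffs: 68, 140, 236, 356.
3rd diffs: 72, 96, 120.
4th diffs: 24, 24 (constant).
Newton forward-difference form: v_m = -12 + 14·C(m-1,1) + 68·C(m-1,2) + 72·C(m-1,3) + 24·C(m-1,4).
At m = 10: m-1 = 9, so v_{10} = -12 + 126 + 2448 + 6048 + 3024 = 11634.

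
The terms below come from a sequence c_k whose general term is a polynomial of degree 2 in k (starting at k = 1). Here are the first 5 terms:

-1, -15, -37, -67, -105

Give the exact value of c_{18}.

-1327

1st diffs: -14, -22, -30, -38.
2nd diffs: -8, -8, -8 (constant).
Newton forward-difference form: c_k = -1 + (-14)·C(k-1,1) + (-8)·C(k-1,2).
At k = 18: k-1 = 17, so c_{18} = -1 - 238 - 1088 = -1327.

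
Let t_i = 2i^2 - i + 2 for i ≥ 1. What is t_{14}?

380

t_{14} = 2·14^2 - 1·14 + 2 = 380.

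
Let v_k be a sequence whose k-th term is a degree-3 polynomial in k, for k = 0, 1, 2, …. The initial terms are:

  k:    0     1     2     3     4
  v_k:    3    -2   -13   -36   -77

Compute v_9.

-762

1st diffs: -5, -11, -23, -41.
2nd diffs: -6, -12, -18.
3rd diffs: -6, -6 (constant).
Newton forward-difference form: v_k = 3 + (-5)·C(k,1) + (-6)·C(k,2) + (-6)·C(k,3).
At k = 9: k = 9, so v_9 = 3 - 45 - 216 - 504 = -762.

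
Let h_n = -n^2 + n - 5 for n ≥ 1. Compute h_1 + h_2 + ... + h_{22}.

Over n = 1..22: Σn = 253, Σn² = 3795.
Total = (-1)·3795 + (1)·253 + (-5)·22 = -3652.

-3652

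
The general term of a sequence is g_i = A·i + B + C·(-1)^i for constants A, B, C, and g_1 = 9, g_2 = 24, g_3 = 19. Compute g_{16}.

94

The three given values yield: A + B - C = 9; 2A + B + C = 24; 3A + B - C = 19.
Subtracting the first from the second: A + 2C = 15.
Subtracting the second from the third: A - 2C = -5.
Solving: C = 5, A = 5, then B = 9.
Therefore g_{16} = 80 + 9 + 5·1 = 94.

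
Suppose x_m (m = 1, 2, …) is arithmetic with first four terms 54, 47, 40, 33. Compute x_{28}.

-135

Common difference d = -7.
x_m = 54 + (m - 1)·(-7).
x_{28} = 54 + 27·(-7) = -135.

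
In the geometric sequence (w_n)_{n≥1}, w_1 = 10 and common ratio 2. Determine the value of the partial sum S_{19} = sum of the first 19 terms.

w_n = 10·2^(n-1).
S = 10·(2^19 - 1)/(2 - 1) = 10·(524288 - 1)/(1) = 5242870.

5242870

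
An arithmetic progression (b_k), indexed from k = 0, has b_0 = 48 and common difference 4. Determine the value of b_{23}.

140

b_k = 48 + (k - 0)·4.
b_{23} = 48 + 23·4 = 140.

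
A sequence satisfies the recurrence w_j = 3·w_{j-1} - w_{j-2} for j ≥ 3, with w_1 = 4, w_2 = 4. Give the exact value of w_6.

w_3 = 8, w_4 = 20, w_5 = 52, w_6 = 136.

136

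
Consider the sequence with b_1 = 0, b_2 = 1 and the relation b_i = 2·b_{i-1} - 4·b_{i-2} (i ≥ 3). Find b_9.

Step forward from the initial values:
b_3 = 2; b_4 = 0; b_5 = -8; b_6 = -16; b_7 = 0; b_8 = 64; b_9 = 128.

128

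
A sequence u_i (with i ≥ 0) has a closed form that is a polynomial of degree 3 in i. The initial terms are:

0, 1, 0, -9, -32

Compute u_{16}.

-3584

1st diffs: 1, -1, -9, -23.
2nd diffs: -2, -8, -14.
3rd diffs: -6, -6 (constant).
Newton forward-difference form: u_i = 1·C(i,1) + (-2)·C(i,2) + (-6)·C(i,3).
At i = 16: i = 16, so u_{16} = 16 - 240 - 3360 = -3584.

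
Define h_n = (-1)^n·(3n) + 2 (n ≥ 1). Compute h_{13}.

-37

(-1)^13 = -1; 3n at n=13 is 39; so h_{13} = -37.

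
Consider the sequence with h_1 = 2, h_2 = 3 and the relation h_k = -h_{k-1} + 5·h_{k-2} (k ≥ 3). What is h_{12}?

-9047

Compute successive terms:
h_3 = 7  h_4 = 8  h_5 = 27  h_6 = 13  h_7 = 122  h_8 = -57  h_9 = 667  h_{10} = -952  h_{11} = 4287  h_{12} = -9047.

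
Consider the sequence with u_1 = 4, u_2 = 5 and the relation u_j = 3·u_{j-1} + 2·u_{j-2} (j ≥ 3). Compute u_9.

45499

Compute successive terms:
u_3 = 23;  u_4 = 79;  u_5 = 283;  u_6 = 1007;  u_7 = 3587;  u_8 = 12775;  u_9 = 45499.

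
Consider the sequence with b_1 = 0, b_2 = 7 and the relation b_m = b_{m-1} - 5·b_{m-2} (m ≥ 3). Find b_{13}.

-21168

b_3 = 7, b_4 = -28, b_5 = -63, …, b_{10} = -1988, b_{11} = 7777, b_{12} = 17717, b_{13} = -21168.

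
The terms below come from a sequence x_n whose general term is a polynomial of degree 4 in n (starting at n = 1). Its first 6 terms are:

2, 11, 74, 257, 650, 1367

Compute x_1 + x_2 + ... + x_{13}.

1st diffs: 9, 63, 183, 393, 717.
2nd diffs: 54, 120, 210, 324.
3rd diffs: 66, 90, 114.
4th diffs: 24, 24 (constant).
Newton forward-difference form: x_n = 2 + 9·C(n-1,1) + 54·C(n-1,2) + 66·C(n-1,3) + 24·C(n-1,4).
Continuing: …, 2546, 4349, 6962, 10595, …, x_{13} = 30074.
Summing n = 1..13 (13 terms) gives 94250.

94250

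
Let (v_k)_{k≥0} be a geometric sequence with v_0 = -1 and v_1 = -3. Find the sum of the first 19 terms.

-581130733

Common ratio r = 3.
v_k = (-1)·3^(k-0).
S = (-1)·(3^19 - 1)/(3 - 1) = (-1)·(1162261467 - 1)/(2) = -581130733.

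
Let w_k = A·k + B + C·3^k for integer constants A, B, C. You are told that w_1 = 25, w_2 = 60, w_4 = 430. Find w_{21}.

52301766125

The three given values yield: A + B + 3C = 25; 2A + B + 9C = 60; 4A + B + 81C = 430.
Subtracting the first from the second: A + 6C = 35.
Subtracting the second from the third: 2A + 72C = 370.
Solving: C = 5, A = 5, then B = 5.
Therefore w_{21} = 105 + 5 + 5·10460353203 = 52301766125.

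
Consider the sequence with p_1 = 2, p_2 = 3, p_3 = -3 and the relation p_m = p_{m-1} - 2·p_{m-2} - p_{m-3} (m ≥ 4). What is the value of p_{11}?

-11

Iterate the recurrence:
p_4 = -11;  p_5 = -8;  p_6 = 17;  p_7 = 44;  p_8 = 18;  p_9 = -87;  p_{10} = -167;  p_{11} = -11.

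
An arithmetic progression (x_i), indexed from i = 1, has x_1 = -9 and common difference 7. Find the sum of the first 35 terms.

x_i = -9 + (i - 1)·7.
x_{35} = 229; S = 35·(-9 + 229)/2 = 3850.

3850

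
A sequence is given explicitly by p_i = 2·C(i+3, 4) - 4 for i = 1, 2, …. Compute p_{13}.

C(16, 4) = 1820, so p_{13} = 3636.

3636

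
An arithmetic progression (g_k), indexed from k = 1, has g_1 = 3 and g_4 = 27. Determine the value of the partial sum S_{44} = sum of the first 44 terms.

Common difference d = (27 - 3) / (4 - 1) = 8.
g_k = 3 + (k - 1)·8.
g_{44} = 347; S = 44·(3 + 347)/2 = 7700.

7700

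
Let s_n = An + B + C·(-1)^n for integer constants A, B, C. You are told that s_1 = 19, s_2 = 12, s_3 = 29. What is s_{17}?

At n = 1, 2, 3: A + B - C = 19; 2A + B + C = 12; 3A + B - C = 29.
Subtracting the first from the second: A + 2C = -7.
Subtracting the second from the third: A - 2C = 17.
Solving: C = -6, A = 5, then B = 8.
Hence s_{17} = 5·17 + 8 + (-6)·(-1) = 99.

99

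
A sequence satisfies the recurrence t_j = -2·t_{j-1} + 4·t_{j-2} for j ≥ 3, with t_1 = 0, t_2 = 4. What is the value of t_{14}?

Iterate the recurrence:
t_3 = -8  t_4 = 32  t_5 = -96  …  t_{11} = -112640  t_{12} = 364544  t_{13} = -1179648  t_{14} = 3817472.

3817472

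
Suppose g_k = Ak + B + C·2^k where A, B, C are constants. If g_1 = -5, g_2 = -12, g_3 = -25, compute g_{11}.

-6153

Plug in k = 1, 2, 3: A + B + 2C = -5; 2A + B + 4C = -12; 3A + B + 8C = -25.
Subtracting the first from the second: A + 2C = -7.
Subtracting the second from the third: A + 4C = -13.
Solving: C = -3, A = -1, then B = 2.
Therefore g_{11} = -11 + 2 + (-3)·2048 = -6153.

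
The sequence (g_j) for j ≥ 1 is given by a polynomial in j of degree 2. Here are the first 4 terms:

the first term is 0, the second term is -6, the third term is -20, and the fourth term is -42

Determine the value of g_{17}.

-1056

1st diffs: -6, -14, -22.
2nd diffs: -8, -8 (constant).
So g_j = -4j^2 + 6j - 2.
Evaluating at j = 17 gives g_{17} = -1056.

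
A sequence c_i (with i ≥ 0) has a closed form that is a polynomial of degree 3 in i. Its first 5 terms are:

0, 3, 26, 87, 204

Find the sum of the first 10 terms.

6315

1st diffs: 3, 23, 61, 117.
2nd diffs: 20, 38, 56.
3rd diffs: 18, 18 (constant).
Newton forward-difference form: c_i = 3·C(i,1) + 20·C(i,2) + 18·C(i,3).
Continuing: …, 395, 678, 1071, 1592, …, c_9 = 2259.
Summing i = 0..9 (10 terms) gives 6315.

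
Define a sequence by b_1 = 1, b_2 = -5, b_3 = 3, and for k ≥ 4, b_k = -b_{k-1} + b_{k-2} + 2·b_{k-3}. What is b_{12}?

-31

b_4 = -6  b_5 = -1  b_6 = 1  b_7 = -14  b_8 = 13  b_9 = -25  b_{10} = 10  b_{11} = -9  b_{12} = -31.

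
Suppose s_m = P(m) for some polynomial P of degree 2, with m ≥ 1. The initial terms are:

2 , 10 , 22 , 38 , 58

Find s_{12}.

1st diffs: 8, 12, 16, 20.
2nd diffs: 4, 4, 4 (constant).
So s_m = 2m^2 + 2m - 2.
Evaluating at m = 12 gives s_{12} = 310.

310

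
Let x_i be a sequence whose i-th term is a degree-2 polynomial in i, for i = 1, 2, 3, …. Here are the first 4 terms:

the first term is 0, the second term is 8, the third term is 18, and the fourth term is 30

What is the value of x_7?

78

1st diffs: 8, 10, 12.
2nd diffs: 2, 2 (constant).
Newton forward-difference form: x_i = 8·C(i-1,1) + 2·C(i-1,2).
At i = 7: i-1 = 6, so x_7 = 48 + 30 = 78.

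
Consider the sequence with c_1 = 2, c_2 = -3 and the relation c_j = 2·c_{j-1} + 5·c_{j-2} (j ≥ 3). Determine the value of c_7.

-16

c_3 = 4; c_4 = -7; c_5 = 6; c_6 = -23; c_7 = -16.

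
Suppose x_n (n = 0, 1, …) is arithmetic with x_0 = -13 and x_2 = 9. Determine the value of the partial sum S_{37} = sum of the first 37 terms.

6845

Common difference d = (9 - (-13)) / (2 - 0) = 11.
x_n = -13 + (n - 0)·11.
x_{36} = 383; S = 37·(-13 + 383)/2 = 6845.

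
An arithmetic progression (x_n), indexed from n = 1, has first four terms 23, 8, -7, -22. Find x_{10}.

-112

Common difference d = -15.
x_n = 23 + (n - 1)·(-15).
x_{10} = 23 + 9·(-15) = -112.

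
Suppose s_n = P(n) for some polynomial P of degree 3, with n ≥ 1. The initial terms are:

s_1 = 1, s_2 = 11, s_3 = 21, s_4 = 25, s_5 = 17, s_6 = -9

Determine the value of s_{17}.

-3199

1st diffs: 10, 10, 4, -8, -26.
2nd diffs: 0, -6, -12, -18.
3rd diffs: -6, -6, -6 (constant).
Newton forward-difference form: s_n = 1 + 10·C(n-1,1) + (-6)·C(n-1,3).
At n = 17: n-1 = 16, so s_{17} = 1 + 160 - 3360 = -3199.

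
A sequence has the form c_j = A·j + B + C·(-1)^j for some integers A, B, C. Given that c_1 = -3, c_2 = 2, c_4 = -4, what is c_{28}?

The three given values yield: A + B - C = -3; 2A + B + C = 2; 4A + B + C = -4.
Subtracting the first from the second: A + 2C = 5.
Subtracting the second from the third: 2A = -6.
Solving: C = 4, A = -3, then B = 4.
Hence c_{28} = -3·28 + 4 + 4·1 = -76.

-76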